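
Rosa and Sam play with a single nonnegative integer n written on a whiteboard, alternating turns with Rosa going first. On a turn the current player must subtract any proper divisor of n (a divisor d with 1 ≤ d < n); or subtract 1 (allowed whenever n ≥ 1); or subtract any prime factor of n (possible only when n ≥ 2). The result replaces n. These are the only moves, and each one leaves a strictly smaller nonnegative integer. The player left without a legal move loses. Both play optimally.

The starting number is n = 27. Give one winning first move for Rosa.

Build the W/L table. Terminal = L. A non-terminal position is W if it has a move to some L; otherwise it is L.
n=0: no move → L
n=1: reaches L-position 0 → W
n=2: reaches L-position 0 → W
n=3: reaches L-position 0 → W
n=4: only reaches 2(W), 3(W), all W → L
n=5: reaches L-position 0 → W
n=6: reaches L-position 4 → W
n=7: reaches L-position 0 → W
n=8: reaches L-position 4 → W
n=9: only reaches 6(W), 8(W), all W → L
n=10: reaches L-position 9 → W
n=11: reaches L-position 0 → W
n=12: reaches L-position 9 → W
n=13: reaches L-position 0 → W
n=14: only reaches 7(W), 12(W), 13(W), all W → L
n=15: reaches L-position 14 → W
n=16: reaches L-position 14 → W
n=17: reaches L-position 0 → W
n=18: reaches L-position 9 → W
n=19: reaches L-position 0 → W
n=20: only reaches 10(W), 15(W), 16(W), 18(W), 19(W), all W → L
n=21: reaches L-position 14 → W
n=22: reaches L-position 20 → W
n=23: reaches L-position 0 → W
n=24: reaches L-position 20 → W
n=25: reaches L-position 20 → W
n=26: only reaches 13(W), 24(W), 25(W), all W → L
n=27: reaches L-position 26 → W
From 27, the L positions reachable in one move are: 26.

Move to 26.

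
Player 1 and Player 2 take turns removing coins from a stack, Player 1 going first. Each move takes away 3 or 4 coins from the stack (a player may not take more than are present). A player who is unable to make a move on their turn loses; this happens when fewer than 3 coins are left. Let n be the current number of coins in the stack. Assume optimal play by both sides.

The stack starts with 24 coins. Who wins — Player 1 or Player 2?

Compute win/loss labels from the base case upward. A position with no move is L. Any other position is W if it can reach an L in one move, else L.
n=0: no move → L
n=1: no move → L
n=2: no move → L
n=3: can move to 0, which is L ⇒ W
n=4: can move to 1, which is L ⇒ W
n=5: can move to 2, which is L ⇒ W
n=6: can move to 2, which is L ⇒ W
n=7: moves to 4(W), 3(W); every one is W ⇒ L
n=8: moves to 5(W), 4(W); every one is W ⇒ L
n=9: moves to 6(W), 5(W); every one is W ⇒ L
n=10: can move to 7, which is L ⇒ W
n=11: can move to 8, which is L ⇒ W
n=12: can move to 9, which is L ⇒ W
n=13: can move to 9, which is L ⇒ W
n=14: moves to 11(W), 10(W); every one is W ⇒ L
n=15: moves to 12(W), 11(W); every one is W ⇒ L
n=16: moves to 13(W), 12(W); every one is W ⇒ L
n=17: can move to 14, which is L ⇒ W
n=18: can move to 15, which is L ⇒ W
n=19: can move to 16, which is L ⇒ W
n=20: can move to 16, which is L ⇒ W
n=21: moves to 18(W), 17(W); every one is W ⇒ L
n=22: moves to 19(W), 18(W); every one is W ⇒ L
n=23: moves to 20(W), 19(W); every one is W ⇒ L
n=24: can move to 21, which is L ⇒ W
The starting position 24 is W: Player 1 should remove 3, leaving 21, handing over an L position.

Player 1 wins.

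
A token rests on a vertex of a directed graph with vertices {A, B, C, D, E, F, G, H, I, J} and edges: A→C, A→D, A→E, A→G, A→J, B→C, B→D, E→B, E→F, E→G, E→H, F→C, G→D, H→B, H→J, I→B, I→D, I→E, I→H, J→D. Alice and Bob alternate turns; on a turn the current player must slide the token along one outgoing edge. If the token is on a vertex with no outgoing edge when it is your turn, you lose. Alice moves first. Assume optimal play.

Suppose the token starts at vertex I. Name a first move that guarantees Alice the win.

Classify positions by backward induction: terminal positions (no move available) are L. From any other position, the mover wins iff some move reaches an L.
Every edge goes from a vertex to one that appears earlier in the order D, C, B, J, H, F, G, E, I, A, so processing vertices in that order labels each vertex after all of its successors.
D: no outgoing edge → L
C: no outgoing edge → L
B: reaches L-position C → W
J: reaches L-position D → W
H: only reaches J(W), B(W), all W → L
F: reaches L-position C → W
G: reaches L-position D → W
E: reaches L-position H → W
I: reaches L-position H → W
A: reaches L-position C → W
From I, the L positions reachable in one move are: H, D. Any move reaching one of these is winning.

Move to H.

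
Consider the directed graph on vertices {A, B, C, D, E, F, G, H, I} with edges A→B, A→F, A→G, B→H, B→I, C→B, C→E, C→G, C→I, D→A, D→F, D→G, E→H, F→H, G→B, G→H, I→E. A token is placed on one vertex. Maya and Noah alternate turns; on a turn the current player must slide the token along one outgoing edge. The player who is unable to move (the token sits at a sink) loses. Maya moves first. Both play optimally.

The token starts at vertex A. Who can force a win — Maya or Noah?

Label each position W (a win for the player to move) or L (a loss). A position with no legal move is L; any other position is W exactly when some move reaches an L, and L when every move reaches a W.
Every edge goes from a vertex to one that appears earlier in the order H, E, I, B, F, G, A, D, C, so processing vertices in that order labels each vertex after all of its successors.
H: no outgoing edge → L
E: can move to H, which is L ⇒ W
I: the only move is to E(W), a W ⇒ L
B: can move to I, which is L ⇒ W
F: can move to H, which is L ⇒ W
G: can move to H, which is L ⇒ W
A: moves to G(W), F(W), B(W); every one is W ⇒ L
D: can move to A, which is L ⇒ W
C: can move to I, which is L ⇒ W
The starting position A is L: whatever Maya does, the opponent receives a W position.

Noah wins.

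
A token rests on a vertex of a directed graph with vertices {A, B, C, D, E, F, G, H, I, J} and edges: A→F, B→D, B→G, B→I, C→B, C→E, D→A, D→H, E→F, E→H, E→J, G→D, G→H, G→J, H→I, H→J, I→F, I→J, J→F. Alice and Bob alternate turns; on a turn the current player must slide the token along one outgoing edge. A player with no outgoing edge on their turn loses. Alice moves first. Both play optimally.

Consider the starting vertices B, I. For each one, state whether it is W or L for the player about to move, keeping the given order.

B: L, I: W

Classify positions by backward induction: terminal positions (no move available) are L. From any other position, the mover wins iff some move reaches an L.
Every edge goes from a vertex to one that appears earlier in the order F, J, I, H, A, D, G, B, E, C, so processing vertices in that order labels each vertex after all of its successors.
F: no outgoing edge → L
J: →F(L), so W
I: →F(L), so W
H: →I(W), J(W) — all W, so L
A: →F(L), so W
D: →H(L), so W
G: →H(L), so W
B: →G(W), D(W), I(W) — all W, so L
E: →H(L), so W
C: →B(L), so W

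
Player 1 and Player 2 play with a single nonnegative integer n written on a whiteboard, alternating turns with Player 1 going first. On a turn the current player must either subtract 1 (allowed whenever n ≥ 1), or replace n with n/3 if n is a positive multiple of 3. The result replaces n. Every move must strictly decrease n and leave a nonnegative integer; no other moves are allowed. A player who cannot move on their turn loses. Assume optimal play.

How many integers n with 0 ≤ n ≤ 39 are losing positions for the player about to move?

19

Classify positions by backward induction: terminal positions (no move available) are L. From any other position, the mover wins iff some move reaches an L.
n=0: no move → L
n=1: can move to 0, which is L ⇒ W
n=2: the only move is to 1(W), a W ⇒ L
n=3: can move to 2, which is L ⇒ W
n=4: the only move is to 3(W), a W ⇒ L
n=5: can move to 4, which is L ⇒ W
n=6: can move to 2, which is L ⇒ W
n=7: the only move is to 6(W), a W ⇒ L
n=8: can move to 7, which is L ⇒ W
n=9: moves to 3(W), 8(W); every one is W ⇒ L
n=10: can move to 9, which is L ⇒ W
n=11: the only move is to 10(W), a W ⇒ L
n=12: can move to 4, which is L ⇒ W
n=13: the only move is to 12(W), a W ⇒ L
n=14: can move to 13, which is L ⇒ W
n=15: moves to 5(W), 14(W); every one is W ⇒ L
n=16: can move to 15, which is L ⇒ W
n=17: the only move is to 16(W), a W ⇒ L
n=18: can move to 17, which is L ⇒ W
n=19: the only move is to 18(W), a W ⇒ L
n=20: can move to 19, which is L ⇒ W
n=21: can move to 7, which is L ⇒ W
n=22: the only move is to 21(W), a W ⇒ L
n=23: can move to 22, which is L ⇒ W
n=24: moves to 8(W), 23(W); every one is W ⇒ L
n=25: can move to 24, which is L ⇒ W
n=26: the only move is to 25(W), a W ⇒ L
n=27: can move to 9, which is L ⇒ W
n=28: the only move is to 27(W), a W ⇒ L
n=29: can move to 28, which is L ⇒ W
n=30: moves to 10(W), 29(W); every one is W ⇒ L
n=31: can move to 30, which is L ⇒ W
n=32: the only move is to 31(W), a W ⇒ L
n=33: can move to 11, which is L ⇒ W
n=34: the only move is to 33(W), a W ⇒ L
n=35: can move to 34, which is L ⇒ W
n=36: moves to 12(W), 35(W); every one is W ⇒ L
n=37: can move to 36, which is L ⇒ W
n=38: the only move is to 37(W), a W ⇒ L
n=39: can move to 13, which is L ⇒ W
L entries with 0 ≤ n ≤ 39: n = 0, 2, 4, 7, 9, 11, 13, 15, 17, 19, 22, 24, 26, 28, 30, 32, 34, 36, 38; that makes 19.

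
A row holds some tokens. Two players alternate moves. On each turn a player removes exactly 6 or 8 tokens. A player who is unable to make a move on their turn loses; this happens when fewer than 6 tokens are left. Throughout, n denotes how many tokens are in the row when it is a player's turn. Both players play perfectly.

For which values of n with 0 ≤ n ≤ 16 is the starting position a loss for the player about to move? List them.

Compute win/loss labels from the base case upward. A position with no move is L. Any other position is W if it can reach an L in one move, else L.
n=0: no move → L
n=1: no move → L
n=2: no move → L
n=3: no move → L
n=4: no move → L
n=5: no move → L
n=6: can move to 0, which is L ⇒ W
n=7: can move to 1, which is L ⇒ W
n=8: can move to 2, which is L ⇒ W
n=9: can move to 3, which is L ⇒ W
n=10: can move to 4, which is L ⇒ W
n=11: can move to 5, which is L ⇒ W
n=12: can move to 4, which is L ⇒ W
n=13: can move to 5, which is L ⇒ W
n=14: moves to 8(W), 6(W); every one is W ⇒ L
n=15: moves to 9(W), 7(W); every one is W ⇒ L
n=16: moves to 10(W), 8(W); every one is W ⇒ L
The losing starting values of n are exactly the entries labelled L in this table (9 of them).

0, 1, 2, 3, 4, 5, 14, 15, 16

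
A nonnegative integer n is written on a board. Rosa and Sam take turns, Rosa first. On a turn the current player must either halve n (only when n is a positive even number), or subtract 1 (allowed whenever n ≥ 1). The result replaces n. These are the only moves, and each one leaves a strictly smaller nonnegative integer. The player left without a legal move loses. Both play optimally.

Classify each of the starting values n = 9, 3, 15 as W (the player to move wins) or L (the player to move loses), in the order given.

9: L, 3: W, 15: L

Compute win/loss labels from the base case upward. A position with no move is L. Any other position is W if it can reach an L in one move, else L.
n=0: no move → L
n=1: W (go to 0, an L position)
n=2: L (sole option 1(W) is W)
n=3: W (go to 2, an L position)
n=4: W (go to 2, an L position)
n=5: L (sole option 4(W) is W)
n=6: W (go to 5, an L position)
n=7: L (sole option 6(W) is W)
n=8: W (go to 7, an L position)
n=9: L (sole option 8(W) is W)
n=10: W (go to 5, an L position)
n=11: L (sole option 10(W) is W)
n=12: W (go to 11, an L position)
n=13: L (sole option 12(W) is W)
n=14: W (go to 7, an L position)
n=15: L (sole option 14(W) is W)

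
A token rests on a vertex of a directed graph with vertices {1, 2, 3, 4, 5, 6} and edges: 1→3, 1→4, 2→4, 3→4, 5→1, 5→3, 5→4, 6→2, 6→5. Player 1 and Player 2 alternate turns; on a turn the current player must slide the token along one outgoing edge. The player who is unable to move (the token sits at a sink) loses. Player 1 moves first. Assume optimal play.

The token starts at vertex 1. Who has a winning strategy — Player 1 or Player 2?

Player 1 wins.

Build the W/L table. Terminal = L. A non-terminal position is W if it has a move to some L; otherwise it is L.
Every edge goes from a vertex to one that appears earlier in the order 4, 3, 2, 1, 5, 6, so processing vertices in that order labels each vertex after all of its successors.
4: no outgoing edge → L
3: →4(L), so W
2: →4(L), so W
1: →4(L), so W
5: →4(L), so W
6: →5(W), 2(W) — all W, so L
The starting position 1 is W: Player 1 should move to 4, handing over an L position.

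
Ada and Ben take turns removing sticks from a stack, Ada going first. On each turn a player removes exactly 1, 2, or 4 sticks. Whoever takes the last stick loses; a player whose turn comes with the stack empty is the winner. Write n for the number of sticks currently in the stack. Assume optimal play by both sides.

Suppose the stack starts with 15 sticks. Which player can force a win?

Compute win/loss labels from the base case upward. A position with no move is W. Any other position is W if it can reach an L in one move, else L.
n=0: no move; the opponent has just taken the last stick and therefore loses → W
n=1: only reaches 0(W), which is W → L
n=2: reaches L-position 1 → W
n=3: reaches L-position 1 → W
n=4: only reaches 3(W), 2(W), 0(W), all W → L
n=5: reaches L-position 4 → W
n=6: reaches L-position 4 → W
n=7: only reaches 6(W), 5(W), 3(W), all W → L
n=8: reaches L-position 7 → W
n=9: reaches L-position 7 → W
n=10: only reaches 9(W), 8(W), 6(W), all W → L
n=11: reaches L-position 10 → W
n=12: reaches L-position 10 → W
n=13: only reaches 12(W), 11(W), 9(W), all W → L
n=14: reaches L-position 13 → W
n=15: reaches L-position 13 → W
The starting position 15 is W: Ada should remove 2, leaving 13, handing over an L position.

Ada wins.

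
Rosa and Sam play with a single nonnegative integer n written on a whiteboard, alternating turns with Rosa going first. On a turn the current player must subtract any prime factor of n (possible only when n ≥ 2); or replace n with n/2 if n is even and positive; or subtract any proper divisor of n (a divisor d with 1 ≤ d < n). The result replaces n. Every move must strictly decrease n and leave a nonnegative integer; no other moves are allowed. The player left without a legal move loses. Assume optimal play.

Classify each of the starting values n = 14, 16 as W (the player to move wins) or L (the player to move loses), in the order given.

Classify positions by backward induction: terminal positions (no move available) are L. From any other position, the mover wins iff some move reaches an L.
n=0: no move → L
n=1: no move → L
n=2: reaches L-position 0 → W
n=3: reaches L-position 0 → W
n=4: only reaches 2(W), 3(W), all W → L
n=5: reaches L-position 0 → W
n=6: reaches L-position 4 → W
n=7: reaches L-position 0 → W
n=8: reaches L-position 4 → W
n=9: only reaches 6(W), 8(W), all W → L
n=10: reaches L-position 9 → W
n=11: reaches L-position 0 → W
n=12: reaches L-position 9 → W
n=13: reaches L-position 0 → W
n=14: only reaches 7(W), 12(W), 13(W), all W → L
n=15: reaches L-position 14 → W
n=16: reaches L-position 14 → W

14: L, 16: W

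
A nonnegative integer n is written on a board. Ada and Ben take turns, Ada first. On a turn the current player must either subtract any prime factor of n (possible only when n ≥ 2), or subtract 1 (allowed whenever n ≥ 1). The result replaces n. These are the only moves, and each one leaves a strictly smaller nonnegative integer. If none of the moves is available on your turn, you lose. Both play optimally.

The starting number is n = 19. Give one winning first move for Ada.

Move to 0.

Classify positions by backward induction: terminal positions (no move available) are L. From any other position, the mover wins iff some move reaches an L.
n=0: no move → L
n=1: →0(L), so W
n=2: →0(L), so W
n=3: →0(L), so W
n=4: →2(W), 3(W) — all W, so L
n=5: →0(L), so W
n=6: →4(L), so W
n=7: →0(L), so W
n=8: →6(W), 7(W) — all W, so L
n=9: →8(L), so W
n=10: →8(L), so W
n=11: →0(L), so W
n=12: →9(W), 10(W), 11(W) — all W, so L
n=13: →0(L), so W
n=14: →12(L), so W
n=15: →12(L), so W
n=16: →14(W), 15(W) — all W, so L
n=17: →0(L), so W
n=18: →16(L), so W
n=19: →0(L), so W
From 19, the L positions reachable in one move are: 0.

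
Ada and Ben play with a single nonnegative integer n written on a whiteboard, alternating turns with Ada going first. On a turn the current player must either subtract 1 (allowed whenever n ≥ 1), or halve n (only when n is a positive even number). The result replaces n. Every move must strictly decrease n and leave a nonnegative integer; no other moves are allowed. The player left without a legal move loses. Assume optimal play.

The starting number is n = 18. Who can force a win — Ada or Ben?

Ada wins.

Classify positions by backward induction: terminal positions (no move available) are L. From any other position, the mover wins iff some move reaches an L.
n=0: no move → L
n=1: →0(L), so W
n=2: →1(W) only, which is W, so L
n=3: →2(L), so W
n=4: →2(L), so W
n=5: →4(W) only, which is W, so L
n=6: →5(L), so W
n=7: →6(W) only, which is W, so L
n=8: →7(L), so W
n=9: →8(W) only, which is W, so L
n=10: →5(L), so W
n=11: →10(W) only, which is W, so L
n=12: →11(L), so W
n=13: →12(W) only, which is W, so L
n=14: →7(L), so W
n=15: →14(W) only, which is W, so L
n=16: →15(L), so W
n=17: →16(W) only, which is W, so L
n=18: →9(L), so W
From 18 Ada can move to 9, reaching an L position.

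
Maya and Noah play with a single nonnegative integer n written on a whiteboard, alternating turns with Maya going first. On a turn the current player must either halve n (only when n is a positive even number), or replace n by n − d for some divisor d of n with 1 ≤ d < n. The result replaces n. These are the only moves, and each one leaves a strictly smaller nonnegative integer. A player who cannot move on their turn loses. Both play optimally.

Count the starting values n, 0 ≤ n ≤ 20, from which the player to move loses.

Compute win/loss labels from the base case upward. A position with no move is L. Any other position is W if it can reach an L in one move, else L.
n=0: no move → L
n=1: no move → L
n=2: reaches L-position 1 → W
n=3: only reaches 2(W), which is W → L
n=4: reaches L-position 3 → W
n=5: only reaches 4(W), which is W → L
n=6: reaches L-position 3 → W
n=7: only reaches 6(W), which is W → L
n=8: reaches L-position 7 → W
n=9: only reaches 6(W), 8(W), all W → L
n=10: reaches L-position 5 → W
n=11: only reaches 10(W), which is W → L
n=12: reaches L-position 9 → W
n=13: only reaches 12(W), which is W → L
n=14: reaches L-position 7 → W
n=15: only reaches 10(W), 12(W), 14(W), all W → L
n=16: reaches L-position 15 → W
n=17: only reaches 16(W), which is W → L
n=18: reaches L-position 9 → W
n=19: only reaches 18(W), which is W → L
n=20: reaches L-position 15 → W
L entries with 0 ≤ n ≤ 20: n = 0, 1, 3, 5, 7, 9, 11, 13, 15, 17, 19; that makes 11.

11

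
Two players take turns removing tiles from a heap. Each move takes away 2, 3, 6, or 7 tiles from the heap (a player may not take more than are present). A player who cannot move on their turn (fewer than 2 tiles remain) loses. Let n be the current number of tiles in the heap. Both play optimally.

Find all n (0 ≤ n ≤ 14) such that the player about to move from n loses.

0, 1, 5, 9, 10, 14

Label each position W (a win for the player to move) or L (a loss). A position with no legal move is L; any other position is W exactly when some move reaches an L, and L when every move reaches a W.
n=0: no move → L
n=1: no move → L
n=2: →0(L), so W
n=3: →1(L), so W
n=4: →1(L), so W
n=5: →3(W), 2(W) — all W, so L
n=6: →0(L), so W
n=7: →5(L), so W
n=8: →5(L), so W
n=9: →7(W), 6(W), 3(W), 2(W) — all W, so L
n=10: →8(W), 7(W), 4(W), 3(W) — all W, so L
n=11: →9(L), so W
n=12: →10(L), so W
n=13: →10(L), so W
n=14: →12(W), 11(W), 8(W), 7(W) — all W, so L
Reading off the rows marked L gives the requested list; there are 6 such values of n.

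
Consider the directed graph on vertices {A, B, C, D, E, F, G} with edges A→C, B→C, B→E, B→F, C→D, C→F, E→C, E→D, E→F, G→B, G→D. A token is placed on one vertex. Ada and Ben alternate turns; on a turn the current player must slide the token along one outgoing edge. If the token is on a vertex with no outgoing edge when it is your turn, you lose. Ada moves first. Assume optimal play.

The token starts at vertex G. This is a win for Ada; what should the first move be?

Move to D.

Label each position W (a win for the player to move) or L (a loss). A position with no legal move is L; any other position is W exactly when some move reaches an L, and L when every move reaches a W.
Every edge goes from a vertex to one that appears earlier in the order F, D, C, E, A, B, G, so processing vertices in that order labels each vertex after all of its successors.
F: no outgoing edge → L
D: no outgoing edge → L
C: W (go to D, an L position)
E: W (go to D, an L position)
A: L (sole option C(W) is W)
B: W (go to F, an L position)
G: W (go to D, an L position)
From G, the L positions reachable in one move are: D.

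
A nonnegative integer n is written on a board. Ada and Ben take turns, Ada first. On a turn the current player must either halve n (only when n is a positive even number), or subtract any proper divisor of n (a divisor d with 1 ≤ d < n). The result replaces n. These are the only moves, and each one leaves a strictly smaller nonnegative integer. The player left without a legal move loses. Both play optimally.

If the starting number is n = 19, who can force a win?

Ben wins.

Compute win/loss labels from the base case upward. A position with no move is L. Any other position is W if it can reach an L in one move, else L.
n=0: no move → L
n=1: no move → L
n=2: can move to 1, which is L ⇒ W
n=3: the only move is to 2(W), a W ⇒ L
n=4: can move to 3, which is L ⇒ W
n=5: the only move is to 4(W), a W ⇒ L
n=6: can move to 3, which is L ⇒ W
n=7: the only move is to 6(W), a W ⇒ L
n=8: can move to 7, which is L ⇒ W
n=9: moves to 6(W), 8(W); every one is W ⇒ L
n=10: can move to 5, which is L ⇒ W
n=11: the only move is to 10(W), a W ⇒ L
n=12: can move to 9, which is L ⇒ W
n=13: the only move is to 12(W), a W ⇒ L
n=14: can move to 7, which is L ⇒ W
n=15: moves to 10(W), 12(W), 14(W); every one is W ⇒ L
n=16: can move to 15, which is L ⇒ W
n=17: the only move is to 16(W), a W ⇒ L
n=18: can move to 9, which is L ⇒ W
n=19: the only move is to 18(W), a W ⇒ L
Every move from 19 reaches a W position, so the mover loses.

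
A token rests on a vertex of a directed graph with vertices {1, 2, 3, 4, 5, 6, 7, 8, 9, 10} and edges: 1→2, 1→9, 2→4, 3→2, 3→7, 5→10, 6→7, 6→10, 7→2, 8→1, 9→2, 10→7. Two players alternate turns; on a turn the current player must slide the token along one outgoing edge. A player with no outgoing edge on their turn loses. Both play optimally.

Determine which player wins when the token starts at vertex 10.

The first player wins.

Build the W/L table. Terminal = L. A non-terminal position is W if it has a move to some L; otherwise it is L.
Every edge goes from a vertex to one that appears earlier in the order 4, 2, 7, 3, 10, 9, 1, 8, 5, 6, so processing vertices in that order labels each vertex after all of its successors.
4: no outgoing edge → L
2: can move to 4, which is L ⇒ W
7: the only move is to 2(W), a W ⇒ L
3: can move to 7, which is L ⇒ W
10: can move to 7, which is L ⇒ W
9: the only move is to 2(W), a W ⇒ L
1: can move to 9, which is L ⇒ W
8: the only move is to 1(W), a W ⇒ L
5: the only move is to 10(W), a W ⇒ L
6: can move to 7, which is L ⇒ W
The starting position 10 is W: the player to move should move to 7, handing over an L position.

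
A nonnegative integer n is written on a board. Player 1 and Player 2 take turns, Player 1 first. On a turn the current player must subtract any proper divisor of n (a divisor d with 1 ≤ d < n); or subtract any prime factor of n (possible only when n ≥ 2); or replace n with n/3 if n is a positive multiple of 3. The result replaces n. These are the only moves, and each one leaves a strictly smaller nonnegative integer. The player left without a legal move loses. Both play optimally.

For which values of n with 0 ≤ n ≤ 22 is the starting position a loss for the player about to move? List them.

Use the standard recursion: the mover loses at a terminal position; elsewhere, the mover wins exactly when some move hands the opponent an L position.
n=0: no move → L
n=1: no move → L
n=2: →0(L), so W
n=3: →0(L), so W
n=4: →2(W), 3(W) — all W, so L
n=5: →0(L), so W
n=6: →4(L), so W
n=7: →0(L), so W
n=8: →4(L), so W
n=9: →3(W), 6(W), 8(W) — all W, so L
n=10: →9(L), so W
n=11: →0(L), so W
n=12: →4(L), so W
n=13: →0(L), so W
n=14: →7(W), 12(W), 13(W) — all W, so L
n=15: →14(L), so W
n=16: →14(L), so W
n=17: →0(L), so W
n=18: →9(L), so W
n=19: →0(L), so W
n=20: →10(W), 15(W), 16(W), 18(W), 19(W) — all W, so L
n=21: →14(L), so W
n=22: →20(L), so W
The losing starting values of n are exactly the entries labelled L in this table (6 of them).

0, 1, 4, 9, 14, 20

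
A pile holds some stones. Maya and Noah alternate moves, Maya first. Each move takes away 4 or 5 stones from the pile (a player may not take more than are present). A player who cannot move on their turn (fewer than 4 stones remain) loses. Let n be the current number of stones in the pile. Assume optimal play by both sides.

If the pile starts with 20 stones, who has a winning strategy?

Classify positions by backward induction: terminal positions (no move available) are L. From any other position, the mover wins iff some move reaches an L.
n=0: no move → L
n=1: no move → L
n=2: no move → L
n=3: no move → L
n=4: can move to 0, which is L ⇒ W
n=5: can move to 1, which is L ⇒ W
n=6: can move to 2, which is L ⇒ W
n=7: can move to 3, which is L ⇒ W
n=8: can move to 3, which is L ⇒ W
n=9: moves to 5(W), 4(W); every one is W ⇒ L
n=10: moves to 6(W), 5(W); every one is W ⇒ L
n=11: moves to 7(W), 6(W); every one is W ⇒ L
n=12: moves to 8(W), 7(W); every one is W ⇒ L
n=13: can move to 9, which is L ⇒ W
n=14: can move to 10, which is L ⇒ W
n=15: can move to 11, which is L ⇒ W
n=16: can move to 12, which is L ⇒ W
n=17: can move to 12, which is L ⇒ W
n=18: moves to 14(W), 13(W); every one is W ⇒ L
n=19: moves to 15(W), 14(W); every one is W ⇒ L
n=20: moves to 16(W), 15(W); every one is W ⇒ L
Every move from 20 reaches a W position, so the mover loses.

Noah wins.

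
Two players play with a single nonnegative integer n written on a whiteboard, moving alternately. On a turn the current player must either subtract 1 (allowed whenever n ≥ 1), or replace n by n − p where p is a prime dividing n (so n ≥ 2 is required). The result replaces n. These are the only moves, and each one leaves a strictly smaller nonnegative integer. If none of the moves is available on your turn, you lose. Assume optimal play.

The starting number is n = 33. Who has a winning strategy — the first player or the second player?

Use the standard recursion: the mover loses at a terminal position; elsewhere, the mover wins exactly when some move hands the opponent an L position.
n=0: no move → L
n=1: can move to 0, which is L ⇒ W
n=2: can move to 0, which is L ⇒ W
n=3: can move to 0, which is L ⇒ W
n=4: moves to 2(W), 3(W); every one is W ⇒ L
n=5: can move to 0, which is L ⇒ W
n=6: can move to 4, which is L ⇒ W
n=7: can move to 0, which is L ⇒ W
n=8: moves to 6(W), 7(W); every one is W ⇒ L
n=9: can move to 8, which is L ⇒ W
n=10: can move to 8, which is L ⇒ W
n=11: can move to 0, which is L ⇒ W
n=12: moves to 9(W), 10(W), 11(W); every one is W ⇒ L
n=13: can move to 0, which is L ⇒ W
n=14: can move to 12, which is L ⇒ W
n=15: can move to 12, which is L ⇒ W
n=16: moves to 14(W), 15(W); every one is W ⇒ L
n=17: can move to 0, which is L ⇒ W
n=18: can move to 16, which is L ⇒ W
n=19: can move to 0, which is L ⇒ W
n=20: moves to 15(W), 18(W), 19(W); every one is W ⇒ L
n=21: can move to 20, which is L ⇒ W
n=22: can move to 20, which is L ⇒ W
n=23: can move to 0, which is L ⇒ W
n=24: moves to 21(W), 22(W), 23(W); every one is W ⇒ L
n=25: can move to 20, which is L ⇒ W
n=26: can move to 24, which is L ⇒ W
n=27: can move to 24, which is L ⇒ W
n=28: moves to 21(W), 26(W), 27(W); every one is W ⇒ L
n=29: can move to 0, which is L ⇒ W
n=30: can move to 28, which is L ⇒ W
n=31: can move to 0, which is L ⇒ W
n=32: moves to 30(W), 31(W); every one is W ⇒ L
n=33: can move to 32, which is L ⇒ W
The starting position 33 is W: the player to move should move to 32, handing over an L position.

The first player wins.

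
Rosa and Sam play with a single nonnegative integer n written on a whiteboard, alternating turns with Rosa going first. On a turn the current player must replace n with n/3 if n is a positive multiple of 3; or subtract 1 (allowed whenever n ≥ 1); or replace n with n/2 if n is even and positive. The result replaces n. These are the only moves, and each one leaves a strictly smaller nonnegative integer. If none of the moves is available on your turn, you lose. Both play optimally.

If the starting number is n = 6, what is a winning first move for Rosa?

Classify positions by backward induction: terminal positions (no move available) are L. From any other position, the mover wins iff some move reaches an L.
n=0: no move → L
n=1: W (go to 0, an L position)
n=2: L (sole option 1(W) is W)
n=3: W (go to 2, an L position)
n=4: W (go to 2, an L position)
n=5: L (sole option 4(W) is W)
n=6: W (go to 2, an L position)
From 6, the L positions reachable in one move are: 2, 5. Any move reaching one of these is winning.

Move to 2.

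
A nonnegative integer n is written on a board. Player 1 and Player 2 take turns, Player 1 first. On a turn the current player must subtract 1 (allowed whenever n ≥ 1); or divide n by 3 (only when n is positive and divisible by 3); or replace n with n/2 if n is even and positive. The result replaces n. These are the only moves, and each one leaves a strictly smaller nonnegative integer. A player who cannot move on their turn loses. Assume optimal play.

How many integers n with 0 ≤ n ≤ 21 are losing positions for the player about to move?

9

Use the standard recursion: the mover loses at a terminal position; elsewhere, the mover wins exactly when some move hands the opponent an L position.
n=0: no move → L
n=1: reaches L-position 0 → W
n=2: only reaches 1(W), which is W → L
n=3: reaches L-position 2 → W
n=4: reaches L-position 2 → W
n=5: only reaches 4(W), which is W → L
n=6: reaches L-position 2 → W
n=7: only reaches 6(W), which is W → L
n=8: reaches L-position 7 → W
n=9: only reaches 3(W), 8(W), all W → L
n=10: reaches L-position 5 → W
n=11: only reaches 10(W), which is W → L
n=12: reaches L-position 11 → W
n=13: only reaches 12(W), which is W → L
n=14: reaches L-position 7 → W
n=15: reaches L-position 5 → W
n=16: only reaches 8(W), 15(W), all W → L
n=17: reaches L-position 16 → W
n=18: reaches L-position 9 → W
n=19: only reaches 18(W), which is W → L
n=20: reaches L-position 19 → W
n=21: reaches L-position 7 → W
L entries with 0 ≤ n ≤ 21: n = 0, 2, 5, 7, 9, 11, 13, 16, 19; that makes 9.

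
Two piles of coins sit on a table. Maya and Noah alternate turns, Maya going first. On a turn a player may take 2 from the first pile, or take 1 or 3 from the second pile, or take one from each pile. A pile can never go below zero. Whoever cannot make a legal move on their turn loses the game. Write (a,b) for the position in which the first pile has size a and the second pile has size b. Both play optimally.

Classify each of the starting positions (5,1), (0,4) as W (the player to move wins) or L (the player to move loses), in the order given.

(5,1): W, (0,4): L

Compute win/loss labels from the base case upward. A position with no move is L. Any other position is W if it can reach an L in one move, else L.
No move ever increases a pile, so every position that can arise here has a ≤ 5 and b ≤ 4; it is enough to label the cells with 0 ≤ a ≤ 5 and 0 ≤ b ≤ 4.
Every move lowers a or b (never raises either), so fill the grid row by row in increasing a, and left to right within a row: each cell's successors are then already labelled.
      b=0  b=1  b=2  b=3  b=4
a=0:    L    W    L    W    L
a=1:    L    W    L    W    L
a=2:    W    W    W    W    W
a=3:    W    L    W    L    W
a=4:    L    W    W    W    W
a=5:    L    W    L    W    L
Cells with no legal move (terminal, hence L): (0,0), (1,0).
The remaining L cells, each justified by listing all of its moves:
(0,2): →(0,1)(W) only, which is W, so L
(0,4): →(0,3)(W), (0,1)(W) — all W, so L
(1,2): →(1,1)(W), (0,1)(W) — all W, so L
(1,4): →(1,3)(W), (1,1)(W), (0,3)(W) — all W, so L
(3,1): →(1,1)(W), (3,0)(W), (2,0)(W) — all W, so L
(3,3): →(1,3)(W), (3,2)(W), (3,0)(W), (2,2)(W) — all W, so L
(4,0): →(2,0)(W) only, which is W, so L
(5,0): →(3,0)(W) only, which is W, so L
(5,2): →(3,2)(W), (5,1)(W), (4,1)(W) — all W, so L
(5,4): →(3,4)(W), (5,3)(W), (5,1)(W), (4,3)(W) — all W, so L
Every other cell has at least one move into one of the L cells above, so it is W.
(5,1): the move to (3,1) reaches an L cell, so W
(0,4): one of the L cells justified above, so L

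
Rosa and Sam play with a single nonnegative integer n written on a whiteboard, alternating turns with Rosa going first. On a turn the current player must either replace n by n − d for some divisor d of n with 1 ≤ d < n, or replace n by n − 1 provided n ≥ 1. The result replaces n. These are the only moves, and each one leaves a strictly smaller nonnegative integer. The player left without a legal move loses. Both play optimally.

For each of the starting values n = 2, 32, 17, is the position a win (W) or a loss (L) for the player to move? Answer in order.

2: L, 32: W, 17: L

Build the W/L table. Terminal = L. A non-terminal position is W if it has a move to some L; otherwise it is L.
n=0: no move → L
n=1: reaches L-position 0 → W
n=2: only reaches 1(W), which is W → L
n=3: reaches L-position 2 → W
n=4: reaches L-position 2 → W
n=5: only reaches 4(W), which is W → L
n=6: reaches L-position 5 → W
n=7: only reaches 6(W), which is W → L
n=8: reaches L-position 7 → W
n=9: only reaches 6(W), 8(W), all W → L
n=10: reaches L-position 5 → W
n=11: only reaches 10(W), which is W → L
n=12: reaches L-position 9 → W
n=13: only reaches 12(W), which is W → L
n=14: reaches L-position 7 → W
n=15: only reaches 10(W), 12(W), 14(W), all W → L
n=16: reaches L-position 15 → W
n=17: only reaches 16(W), which is W → L
n=18: reaches L-position 9 → W
n=19: only reaches 18(W), which is W → L
n=20: reaches L-position 15 → W
n=21: only reaches 14(W), 18(W), 20(W), all W → L
n=22: reaches L-position 11 → W
n=23: only reaches 22(W), which is W → L
n=24: reaches L-position 21 → W
n=25: only reaches 20(W), 24(W), all W → L
n=26: reaches L-position 13 → W
n=27: only reaches 18(W), 24(W), 26(W), all W → L
n=28: reaches L-position 21 → W
n=29: only reaches 28(W), which is W → L
n=30: reaches L-position 15 → W
n=31: only reaches 30(W), which is W → L
n=32: reaches L-position 31 → W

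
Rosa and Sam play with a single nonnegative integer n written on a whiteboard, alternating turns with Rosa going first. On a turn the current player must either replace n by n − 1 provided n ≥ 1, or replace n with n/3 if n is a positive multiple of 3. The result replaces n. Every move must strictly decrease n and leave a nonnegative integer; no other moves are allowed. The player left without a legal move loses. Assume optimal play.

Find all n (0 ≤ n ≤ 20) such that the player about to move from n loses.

Classify positions by backward induction: terminal positions (no move available) are L. From any other position, the mover wins iff some move reaches an L.
n=0: no move → L
n=1: W (go to 0, an L position)
n=2: L (sole option 1(W) is W)
n=3: W (go to 2, an L position)
n=4: L (sole option 3(W) is W)
n=5: W (go to 4, an L position)
n=6: W (go to 2, an L position)
n=7: L (sole option 6(W) is W)
n=8: W (go to 7, an L position)
n=9: L (options 3(W), 8(W) are all W)
n=10: W (go to 9, an L position)
n=11: L (sole option 10(W) is W)
n=12: W (go to 4, an L position)
n=13: L (sole option 12(W) is W)
n=14: W (go to 13, an L position)
n=15: L (options 5(W), 14(W) are all W)
n=16: W (go to 15, an L position)
n=17: L (sole option 16(W) is W)
n=18: W (go to 17, an L position)
n=19: L (sole option 18(W) is W)
n=20: W (go to 19, an L position)
Reading off the rows marked L gives the requested list; there are 10 such values of n.

0, 2, 4, 7, 9, 11, 13, 15, 17, 19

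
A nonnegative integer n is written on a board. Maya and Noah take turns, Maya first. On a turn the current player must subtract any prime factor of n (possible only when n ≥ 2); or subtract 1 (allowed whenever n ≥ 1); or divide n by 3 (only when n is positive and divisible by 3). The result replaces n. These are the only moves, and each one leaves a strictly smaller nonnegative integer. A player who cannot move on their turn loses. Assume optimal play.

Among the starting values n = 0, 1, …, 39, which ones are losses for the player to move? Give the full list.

Label each position W (a win for the player to move) or L (a loss). A position with no legal move is L; any other position is W exactly when some move reaches an L, and L when every move reaches a W.
n=0: no move → L
n=1: W (go to 0, an L position)
n=2: W (go to 0, an L position)
n=3: W (go to 0, an L position)
n=4: L (options 2(W), 3(W) are all W)
n=5: W (go to 0, an L position)
n=6: W (go to 4, an L position)
n=7: W (go to 0, an L position)
n=8: L (options 6(W), 7(W) are all W)
n=9: W (go to 8, an L position)
n=10: W (go to 8, an L position)
n=11: W (go to 0, an L position)
n=12: W (go to 4, an L position)
n=13: W (go to 0, an L position)
n=14: L (options 7(W), 12(W), 13(W) are all W)
n=15: W (go to 14, an L position)
n=16: W (go to 14, an L position)
n=17: W (go to 0, an L position)
n=18: L (options 6(W), 15(W), 16(W), 17(W) are all W)
n=19: W (go to 0, an L position)
n=20: W (go to 18, an L position)
n=21: W (go to 14, an L position)
n=22: L (options 11(W), 20(W), 21(W) are all W)
n=23: W (go to 0, an L position)
n=24: W (go to 8, an L position)
n=25: L (options 20(W), 24(W) are all W)
n=26: W (go to 25, an L position)
n=27: L (options 9(W), 24(W), 26(W) are all W)
n=28: W (go to 27, an L position)
n=29: W (go to 0, an L position)
n=30: W (go to 25, an L position)
n=31: W (go to 0, an L position)
n=32: L (options 30(W), 31(W) are all W)
n=33: W (go to 22, an L position)
n=34: W (go to 32, an L position)
n=35: L (options 28(W), 30(W), 34(W) are all W)
n=36: W (go to 35, an L position)
n=37: W (go to 0, an L position)
n=38: L (options 19(W), 36(W), 37(W) are all W)
n=39: W (go to 38, an L position)
The losing starting values of n are exactly the entries labelled L in this table (11 of them).

0, 4, 8, 14, 18, 22, 25, 27, 32, 35, 38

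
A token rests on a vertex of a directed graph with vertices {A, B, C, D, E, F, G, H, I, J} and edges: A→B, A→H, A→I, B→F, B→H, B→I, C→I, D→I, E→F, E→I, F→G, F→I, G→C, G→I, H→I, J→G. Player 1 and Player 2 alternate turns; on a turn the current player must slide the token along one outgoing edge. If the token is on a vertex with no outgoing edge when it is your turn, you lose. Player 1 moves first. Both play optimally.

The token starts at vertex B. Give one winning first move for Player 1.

Move to I.

Classify positions by backward induction: terminal positions (no move available) are L. From any other position, the mover wins iff some move reaches an L.
Every edge goes from a vertex to one that appears earlier in the order I, C, H, G, F, E, B, A, J, D, so processing vertices in that order labels each vertex after all of its successors.
I: no outgoing edge → L
C: reaches L-position I → W
H: reaches L-position I → W
G: reaches L-position I → W
F: reaches L-position I → W
E: reaches L-position I → W
B: reaches L-position I → W
A: reaches L-position I → W
J: only reaches G(W), which is W → L
D: reaches L-position I → W
From B, the L positions reachable in one move are: I.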